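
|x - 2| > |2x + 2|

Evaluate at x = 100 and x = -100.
x = 100: LHS = |100 - 2| = |98| = 98, RHS = |2·100 + 2| = |202| = 202; 98 > 202 — FAILS
x = -100: LHS = |(-100) - 2| = |-102| = 102, RHS = |2·(-100) + 2| = |-198| = 198; 102 > 198 — FAILS

Answer: No, fails for both x = 100 and x = -100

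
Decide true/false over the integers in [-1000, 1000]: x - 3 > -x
The claim fails at x = 0:
x = 0: LHS = 0 - 3 = -3, RHS = -0 = 0; -3 > 0 — FAILS

Because a single integer refutes it, the statement is false.

Answer: False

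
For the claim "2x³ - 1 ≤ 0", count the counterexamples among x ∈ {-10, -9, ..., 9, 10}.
Counterexamples in [-10, 10]: {1, 2, 3, 4, 5, 6, 7, 8, 9, 10}.

Counting them gives 10 values.

Answer: 10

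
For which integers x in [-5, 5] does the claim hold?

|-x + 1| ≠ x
Track d = LHS − RHS over the integers in [-5, 5]. Equality would need d = 0, but d changes sign only between consecutive integers, jumping over 0:
x = 0: LHS = |-0 + 1| = |1| = 1; 1 ≠ 0 — holds  (d = 1)
x = 1: LHS = |-1 + 1| = |0| = 0; 0 ≠ 1 — holds  (d = -1)
Away from these crossings d keeps a constant sign, and checking every integer in [-5, 5] confirms d ≠ 0 throughout. Hence the two sides are never equal, so the relation holds for every integer in [-5, 5].

Answer: All integers in [-5, 5]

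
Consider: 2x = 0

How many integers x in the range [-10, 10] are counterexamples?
Counterexamples in [-10, 10]: {-10, -9, -8, -7, -6, -5, -4, -3, -2, -1, 1, 2, 3, 4, 5, 6, 7, 8, 9, 10}.

Counting them gives 20 values.

Answer: 20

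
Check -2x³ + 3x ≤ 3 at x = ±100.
x = 100: LHS = -2·100³ + 3·100 = -1999700; -1999700 ≤ 3 — holds
x = -100: LHS = -2·(-100)³ + 3·(-100) = 1999700; 1999700 ≤ 3 — FAILS

Answer: Partially: holds for x = 100, fails for x = -100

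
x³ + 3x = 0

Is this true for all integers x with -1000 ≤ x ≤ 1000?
The claim fails at x = 1:
x = 1: LHS = 1³ + 3·1 = 4; 4 = 0 — FAILS

Because a single integer refutes it, the statement is false.

Answer: False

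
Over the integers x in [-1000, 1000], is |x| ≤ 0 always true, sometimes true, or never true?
Holds at x = 0: LHS = |0| = 0; 0 ≤ 0 — holds
Fails at x = 1: LHS = |1| = 1; 1 ≤ 0 — FAILS
It is satisfied by some integers in the range but not all.

Answer: Sometimes true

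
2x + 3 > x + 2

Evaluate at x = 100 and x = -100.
x = 100: LHS = 2·100 + 3 = 203, RHS = 100 + 2 = 102; 203 > 102 — holds
x = -100: LHS = 2·(-100) + 3 = -197, RHS = (-100) + 2 = -98; -197 > -98 — FAILS

Answer: Partially: holds for x = 100, fails for x = -100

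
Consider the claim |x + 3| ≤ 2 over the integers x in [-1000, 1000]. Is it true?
The claim fails at x = 0:
x = 0: LHS = |0 + 3| = |3| = 3; 3 ≤ 2 — FAILS

Because a single integer refutes it, the statement is false.

Answer: False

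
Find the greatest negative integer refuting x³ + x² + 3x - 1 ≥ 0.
Testing negative integers from -1 downward:
x = -1: LHS = (-1)³ + (-1)² + 3·(-1) - 1 = -4; -4 ≥ 0 — FAILS  ← closest negative counterexample to 0

Answer: x = -1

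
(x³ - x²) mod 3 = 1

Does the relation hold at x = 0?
x = 0: LHS = (0³ - 0²) mod 3 = 0 mod 3 = 0; 0 = 1 — FAILS

The relation fails at x = 0, so x = 0 is a counterexample.

Answer: No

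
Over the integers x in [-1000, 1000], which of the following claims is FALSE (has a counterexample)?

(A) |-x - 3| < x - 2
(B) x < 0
(A) x = 0: LHS = |-0 - 3| = |-3| = 3, RHS = 0 - 2 = -2; 3 < -2 — FAILS
(B) x = 0: 0 < 0 — FAILS

Answer: Both A and B are false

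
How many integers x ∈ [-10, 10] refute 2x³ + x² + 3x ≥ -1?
Counterexamples in [-10, 10]: {-10, -9, -8, -7, -6, -5, -4, -3, -2, -1}.

Counting them gives 10 values.

Answer: 10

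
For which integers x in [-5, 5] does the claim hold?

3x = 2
Track d = LHS − RHS over the integers in [-5, 5]. Equality would need d = 0, but d changes sign only between consecutive integers, jumping over 0:
x = 0: LHS = 3·0 = 0; 0 = 2 — FAILS  (d = -2)
x = 1: LHS = 3·1 = 3; 3 = 2 — FAILS  (d = 1)
Away from these crossings d keeps a constant sign, and checking every integer in [-5, 5] confirms d ≠ 0 throughout. Hence the two sides are never equal, so the claimed relation (=) fails for every integer in [-5, 5].

Answer: None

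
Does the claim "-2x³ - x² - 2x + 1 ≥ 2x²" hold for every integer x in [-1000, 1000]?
The claim fails at x = 1:
x = 1: LHS = -2·1³ - 1² - 2·1 + 1 = -4, RHS = 2·1² = 2; -4 ≥ 2 — FAILS

Because a single integer refutes it, the statement is false.

Answer: False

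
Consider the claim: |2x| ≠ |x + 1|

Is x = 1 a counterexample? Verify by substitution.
Substitute x = 1 into the relation:
x = 1: LHS = |2·1| = |2| = 2, RHS = |1 + 1| = |2| = 2; 2 ≠ 2 — FAILS

Since the claim fails at x = 1, this value is a counterexample.

Answer: Yes, x = 1 is a counterexample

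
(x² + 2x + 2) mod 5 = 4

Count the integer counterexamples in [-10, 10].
Counterexamples in [-10, 10]: {-10, -9, -8, -7, -6, -5, -4, -3, -2, -1, 0, 1, 2, 3, 4, 5, 6, 7, 8, 9, 10}.

Counting them gives 21 values.

Answer: 21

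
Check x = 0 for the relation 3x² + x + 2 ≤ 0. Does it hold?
x = 0: LHS = 3·0² + 0 + 2 = 2; 2 ≤ 0 — FAILS

The relation fails at x = 0, so x = 0 is a counterexample.

Answer: No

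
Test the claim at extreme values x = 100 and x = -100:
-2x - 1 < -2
x = 100: LHS = -2·100 - 1 = -201; -201 < -2 — holds
x = -100: LHS = -2·(-100) - 1 = 199; 199 < -2 — FAILS

Answer: Partially: holds for x = 100, fails for x = -100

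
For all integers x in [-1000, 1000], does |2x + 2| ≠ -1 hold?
An absolute value is never negative, so the left side is ≥ 0 for every x, while the right side is -1. Tightest case in [-1000, 1000] is x = -1:
x = -1: LHS = |2·(-1) + 2| = |0| = 0; 0 ≠ -1 — holds
Hence LHS − RHS is never 0, i.e. the two sides are never equal, so the relation holds for every integer in [-1000, 1000].

No counterexample exists.

Answer: True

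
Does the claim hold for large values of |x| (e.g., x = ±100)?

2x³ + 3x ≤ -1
x = 100: LHS = 2·100³ + 3·100 = 2000300; 2000300 ≤ -1 — FAILS
x = -100: LHS = 2·(-100)³ + 3·(-100) = -2000300; -2000300 ≤ -1 — holds

Answer: Partially: fails for x = 100, holds for x = -100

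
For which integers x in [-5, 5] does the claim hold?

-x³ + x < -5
Holds for: {2, 3, 4, 5}
Fails for: {-5, -4, -3, -2, -1, 0, 1}

Answer: {2, 3, 4, 5}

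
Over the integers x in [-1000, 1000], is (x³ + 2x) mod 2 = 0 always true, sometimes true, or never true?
Holds at x = 0: LHS = (0³ + 2·0) mod 2 = 0 mod 2 = 0; 0 = 0 — holds
Fails at x = 1: LHS = (1³ + 2·1) mod 2 = 3 mod 2 = 1; 1 = 0 — FAILS
It is satisfied by some integers in the range but not all.

Answer: Sometimes true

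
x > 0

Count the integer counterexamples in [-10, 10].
Counterexamples in [-10, 10]: {-10, -9, -8, -7, -6, -5, -4, -3, -2, -1, 0}.

Counting them gives 11 values.

Answer: 11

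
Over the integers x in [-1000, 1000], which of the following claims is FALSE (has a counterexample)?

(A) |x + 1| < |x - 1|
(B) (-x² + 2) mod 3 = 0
(A) x = 0: LHS = |0 + 1| = |1| = 1, RHS = |0 - 1| = |-1| = 1; 1 < 1 — FAILS
(B) x = 0: LHS = (-0² + 2) mod 3 = 2 mod 3 = 2; 2 = 0 — FAILS

Answer: Both A and B are false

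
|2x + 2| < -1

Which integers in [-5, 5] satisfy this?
An absolute value is never negative, so the left side is ≥ 0 for every x, while the right side is -1. Tightest case in [-5, 5] is x = -1:
x = -1: LHS = |2·(-1) + 2| = |0| = 0; 0 < -1 — FAILS
Hence LHS − RHS is never negative, i.e. LHS ≥ RHS throughout, so the claimed relation (<) fails for every integer in [-5, 5].

Answer: None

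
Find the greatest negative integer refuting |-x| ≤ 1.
Testing negative integers from -1 downward:
x = -1: LHS = |-(-1)| = |1| = 1; 1 ≤ 1 — holds
x = -2: LHS = |-(-2)| = |2| = 2; 2 ≤ 1 — FAILS  ← closest negative counterexample to 0

Answer: x = -2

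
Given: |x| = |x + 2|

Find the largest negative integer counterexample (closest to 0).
Testing negative integers from -1 downward:
x = -1: LHS = |-1| = 1, RHS = |(-1) + 2| = |1| = 1; 1 = 1 — holds
x = -2: LHS = |-2| = 2, RHS = |(-2) + 2| = |0| = 0; 2 = 0 — FAILS  ← closest negative counterexample to 0

Answer: x = -2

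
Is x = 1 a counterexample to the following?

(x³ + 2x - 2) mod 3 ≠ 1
Substitute x = 1 into the relation:
x = 1: LHS = (1³ + 2·1 - 2) mod 3 = 1 mod 3 = 1; 1 ≠ 1 — FAILS

Since the claim fails at x = 1, this value is a counterexample.

Answer: Yes, x = 1 is a counterexample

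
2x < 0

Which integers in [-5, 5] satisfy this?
Holds for: {-5, -4, -3, -2, -1}
Fails for: {0, 1, 2, 3, 4, 5}

Answer: {-5, -4, -3, -2, -1}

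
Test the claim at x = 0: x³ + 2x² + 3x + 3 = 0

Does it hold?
x = 0: LHS = 0³ + 2·0² + 3·0 + 3 = 3; 3 = 0 — FAILS

The relation fails at x = 0, so x = 0 is a counterexample.

Answer: No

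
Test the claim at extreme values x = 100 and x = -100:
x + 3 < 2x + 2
x = 100: LHS = 100 + 3 = 103, RHS = 2·100 + 2 = 202; 103 < 202 — holds
x = -100: LHS = (-100) + 3 = -97, RHS = 2·(-100) + 2 = -198; -97 < -198 — FAILS

Answer: Partially: holds for x = 100, fails for x = -100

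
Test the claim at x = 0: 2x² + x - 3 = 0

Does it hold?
x = 0: LHS = 2·0² + 0 - 3 = -3; -3 = 0 — FAILS

The relation fails at x = 0, so x = 0 is a counterexample.

Answer: No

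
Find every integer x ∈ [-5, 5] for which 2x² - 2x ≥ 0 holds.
Over all integers in [-5, 5], LHS − RHS is smallest at x = 0, where it equals 0:
x = 0: LHS = 2·0² - 2·0 = 0; 0 ≥ 0 — holds
At the ends of the range:
x = -5: LHS = 2·(-5)² - 2·(-5) = 60; 60 ≥ 0 — holds
x = 5: LHS = 2·5² - 2·5 = 40; 40 ≥ 0 — holds
Hence LHS − RHS is never negative, i.e. LHS ≥ RHS throughout, so the relation holds for every integer in [-5, 5].

Answer: All integers in [-5, 5]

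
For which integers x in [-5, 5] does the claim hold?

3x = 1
Track d = LHS − RHS over the integers in [-5, 5]. Equality would need d = 0, but d changes sign only between consecutive integers, jumping over 0:
x = 0: LHS = 3·0 = 0; 0 = 1 — FAILS  (d = -1)
x = 1: LHS = 3·1 = 3; 3 = 1 — FAILS  (d = 2)
Away from these crossings d keeps a constant sign, and checking every integer in [-5, 5] confirms d ≠ 0 throughout. Hence the two sides are never equal, so the claimed relation (=) fails for every integer in [-5, 5].

Answer: None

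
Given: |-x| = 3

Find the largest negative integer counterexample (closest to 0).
Testing negative integers from -1 downward:
x = -1: LHS = |-(-1)| = |1| = 1; 1 = 3 — FAILS  ← closest negative counterexample to 0

Answer: x = -1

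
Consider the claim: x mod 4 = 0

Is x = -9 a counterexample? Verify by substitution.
Substitute x = -9 into the relation:
x = -9: LHS = (-9) mod 4 = 3; 3 = 0 — FAILS

Since the claim fails at x = -9, this value is a counterexample.

Answer: Yes, x = -9 is a counterexample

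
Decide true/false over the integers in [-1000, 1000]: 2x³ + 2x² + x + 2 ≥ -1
The claim fails at x = -2:
x = -2: LHS = 2·(-2)³ + 2·(-2)² + (-2) + 2 = -8; -8 ≥ -1 — FAILS

Because a single integer refutes it, the statement is false.

Answer: False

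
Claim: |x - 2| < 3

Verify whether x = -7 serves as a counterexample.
Substitute x = -7 into the relation:
x = -7: LHS = |(-7) - 2| = |-9| = 9; 9 < 3 — FAILS

Since the claim fails at x = -7, this value is a counterexample.

Answer: Yes, x = -7 is a counterexample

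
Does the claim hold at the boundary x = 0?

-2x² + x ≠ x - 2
x = 0: LHS = -2·0² + 0 = 0, RHS = 0 - 2 = -2; 0 ≠ -2 — holds

The relation is satisfied at x = 0.

Answer: Yes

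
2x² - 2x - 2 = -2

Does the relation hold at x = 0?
x = 0: LHS = 2·0² - 2·0 - 2 = -2; -2 = -2 — holds

The relation is satisfied at x = 0.

Answer: Yes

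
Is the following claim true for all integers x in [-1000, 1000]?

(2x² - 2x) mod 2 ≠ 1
For a polynomial with integer coefficients, its value mod 2 depends only on x mod 2, so it suffices to check one representative of each residue class, x = 0, 1:
x = 0: LHS = (2·0² - 2·0) mod 2 = 0 mod 2 = 0; 0 ≠ 1 — holds
x = 1: LHS = (2·1² - 2·1) mod 2 = 0 mod 2 = 0; 0 ≠ 1 — holds
The relation holds in every residue class, so the relation holds for every integer in [-1000, 1000].

No counterexample exists.

Answer: True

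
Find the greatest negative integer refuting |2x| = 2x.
Testing negative integers from -1 downward:
x = -1: LHS = |2·(-1)| = |-2| = 2, RHS = 2·(-1) = -2; 2 = -2 — FAILS  ← closest negative counterexample to 0

Answer: x = -1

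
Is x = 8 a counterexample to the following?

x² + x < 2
Substitute x = 8 into the relation:
x = 8: LHS = 8² + 8 = 72; 72 < 2 — FAILS

Since the claim fails at x = 8, this value is a counterexample.

Answer: Yes, x = 8 is a counterexample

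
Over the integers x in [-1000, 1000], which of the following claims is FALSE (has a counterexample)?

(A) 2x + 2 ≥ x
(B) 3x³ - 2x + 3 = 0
(A) x = -3: LHS = 2·(-3) + 2 = -4; -4 ≥ -3 — FAILS
(B) x = 0: LHS = 3·0³ - 2·0 + 3 = 3; 3 = 0 — FAILS

Answer: Both A and B are false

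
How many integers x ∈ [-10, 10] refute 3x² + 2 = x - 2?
Counterexamples in [-10, 10]: {-10, -9, -8, -7, -6, -5, -4, -3, -2, -1, 0, 1, 2, 3, 4, 5, 6, 7, 8, 9, 10}.

Counting them gives 21 values.

Answer: 21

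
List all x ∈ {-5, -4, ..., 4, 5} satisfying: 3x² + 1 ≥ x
Over all integers in [-5, 5], LHS − RHS is smallest at x = 0, where it equals 1:
x = 0: LHS = 3·0² + 1 = 1; 1 ≥ 0 — holds
At the ends of the range:
x = -5: LHS = 3·(-5)² + 1 = 76; 76 ≥ -5 — holds
x = 5: LHS = 3·5² + 1 = 76; 76 ≥ 5 — holds
Hence LHS − RHS is never negative, i.e. LHS ≥ RHS throughout, so the relation holds for every integer in [-5, 5].

Answer: All integers in [-5, 5]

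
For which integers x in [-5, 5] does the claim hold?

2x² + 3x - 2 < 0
Holds for: {-1, 0}
Fails for: {-5, -4, -3, -2, 1, 2, 3, 4, 5}

Answer: {-1, 0}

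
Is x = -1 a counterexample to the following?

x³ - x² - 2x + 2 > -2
Substitute x = -1 into the relation:
x = -1: LHS = (-1)³ - (-1)² - 2·(-1) + 2 = 2; 2 > -2 — holds

The claim holds here, so x = -1 is not a counterexample. (A counterexample exists elsewhere, e.g. x = -2.)

Answer: No, x = -1 is not a counterexample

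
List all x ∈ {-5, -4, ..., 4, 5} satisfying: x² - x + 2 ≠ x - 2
Over all integers in [-5, 5], LHS − RHS is always positive; it is smallest at x = 1, where it equals 3:
x = 1: LHS = 1² - 1 + 2 = 2, RHS = 1 - 2 = -1; 2 ≠ -1 — holds
At the ends of the range:
x = -5: LHS = (-5)² - (-5) + 2 = 32, RHS = (-5) - 2 = -7; 32 ≠ -7 — holds
x = 5: LHS = 5² - 5 + 2 = 22, RHS = 5 - 2 = 3; 22 ≠ 3 — holds
Hence LHS − RHS is never 0, i.e. the two sides are never equal, so the relation holds for every integer in [-5, 5].

Answer: All integers in [-5, 5]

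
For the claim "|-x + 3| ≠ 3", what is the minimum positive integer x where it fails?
Testing positive integers:
x = 1: LHS = |-1 + 3| = |2| = 2; 2 ≠ 3 — holds
x = 2: LHS = |-2 + 3| = |1| = 1; 1 ≠ 3 — holds
x = 3: LHS = |-3 + 3| = |0| = 0; 0 ≠ 3 — holds
x = 4: LHS = |-4 + 3| = |-1| = 1; 1 ≠ 3 — holds
x = 5: LHS = |-5 + 3| = |-2| = 2; 2 ≠ 3 — holds
x = 6: LHS = |-6 + 3| = |-3| = 3; 3 ≠ 3 — FAILS  ← smallest positive counterexample

Answer: x = 6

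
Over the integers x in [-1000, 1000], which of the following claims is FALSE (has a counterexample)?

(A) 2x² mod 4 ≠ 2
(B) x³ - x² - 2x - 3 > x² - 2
(A) x = 1: LHS = (2·1²) mod 4 = 2 mod 4 = 2; 2 ≠ 2 — FAILS
(B) x = 0: LHS = 0³ - 0² - 2·0 - 3 = -3, RHS = 0² - 2 = -2; -3 > -2 — FAILS

Answer: Both A and B are false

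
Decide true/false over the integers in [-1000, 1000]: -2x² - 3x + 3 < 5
Over all integers in [-1000, 1000], LHS − RHS is largest at x = -1, where it equals -1:
x = -1: LHS = -2·(-1)² - 3·(-1) + 3 = 4; 4 < 5 — holds
At the ends of the range:
x = -1000: LHS = -2·(-1000)² - 3·(-1000) + 3 = -1996997; -1996997 < 5 — holds
x = 1000: LHS = -2·1000² - 3·1000 + 3 = -2002997; -2002997 < 5 — holds
Hence LHS − RHS is never zero or positive, i.e. LHS < RHS throughout, so the relation holds for every integer in [-1000, 1000].

No counterexample exists.

Answer: True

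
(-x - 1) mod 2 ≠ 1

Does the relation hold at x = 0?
x = 0: LHS = (-0 - 1) mod 2 = (-1) mod 2 = 1; 1 ≠ 1 — FAILS

The relation fails at x = 0, so x = 0 is a counterexample.

Answer: No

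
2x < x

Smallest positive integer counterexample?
Testing positive integers:
x = 1: LHS = 2·1 = 2; 2 < 1 — FAILS  ← smallest positive counterexample

Answer: x = 1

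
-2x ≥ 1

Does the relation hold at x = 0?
x = 0: LHS = -2·0 = 0; 0 ≥ 1 — FAILS

The relation fails at x = 0, so x = 0 is a counterexample.

Answer: No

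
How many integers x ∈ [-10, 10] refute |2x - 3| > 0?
Over all integers in [-10, 10], LHS − RHS is smallest at x = 1, where it equals 1:
x = 1: LHS = |2·1 - 3| = |-1| = 1; 1 > 0 — holds
At the ends of the range:
x = -10: LHS = |2·(-10) - 3| = |-23| = 23; 23 > 0 — holds
x = 10: LHS = |2·10 - 3| = |17| = 17; 17 > 0 — holds
Hence LHS − RHS is never zero or negative, i.e. LHS > RHS throughout, so the relation holds for every integer in [-10, 10].

No counterexample appears in that range.

Answer: 0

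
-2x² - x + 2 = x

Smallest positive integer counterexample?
Testing positive integers:
x = 1: LHS = -2·1² - 1 + 2 = -1; -1 = 1 — FAILS  ← smallest positive counterexample

Answer: x = 1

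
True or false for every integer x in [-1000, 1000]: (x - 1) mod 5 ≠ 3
The claim fails at x = -1:
x = -1: LHS = ((-1) - 1) mod 5 = (-2) mod 5 = 3; 3 ≠ 3 — FAILS

Because a single integer refutes it, the statement is false.

Answer: False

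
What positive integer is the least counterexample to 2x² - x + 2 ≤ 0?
Testing positive integers:
x = 1: LHS = 2·1² - 1 + 2 = 3; 3 ≤ 0 — FAILS  ← smallest positive counterexample

Answer: x = 1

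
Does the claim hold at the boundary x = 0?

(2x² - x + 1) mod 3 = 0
x = 0: LHS = (2·0² - 0 + 1) mod 3 = 1 mod 3 = 1; 1 = 0 — FAILS

The relation fails at x = 0, so x = 0 is a counterexample.

Answer: No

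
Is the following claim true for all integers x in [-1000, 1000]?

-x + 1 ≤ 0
The claim fails at x = 0:
x = 0: LHS = -0 + 1 = 1; 1 ≤ 0 — FAILS

Because a single integer refutes it, the statement is false.

Answer: False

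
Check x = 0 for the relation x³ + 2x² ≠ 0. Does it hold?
x = 0: LHS = 0³ + 2·0² = 0; 0 ≠ 0 — FAILS

The relation fails at x = 0, so x = 0 is a counterexample.

Answer: No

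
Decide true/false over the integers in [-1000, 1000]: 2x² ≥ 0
Over all integers in [-1000, 1000], LHS − RHS is smallest at x = 0, where it equals 0:
x = 0: LHS = 2·0² = 0; 0 ≥ 0 — holds
At the ends of the range:
x = -1000: LHS = 2·(-1000)² = 2000000; 2000000 ≥ 0 — holds
x = 1000: LHS = 2·1000² = 2000000; 2000000 ≥ 0 — holds
Hence LHS − RHS is never negative, i.e. LHS ≥ RHS throughout, so the relation holds for every integer in [-1000, 1000].

No counterexample exists.

Answer: True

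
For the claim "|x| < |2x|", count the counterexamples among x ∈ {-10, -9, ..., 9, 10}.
Counterexamples in [-10, 10]: {0}.

Counting them gives 1 values.

Answer: 1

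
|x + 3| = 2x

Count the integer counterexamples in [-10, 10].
Counterexamples in [-10, 10]: {-10, -9, -8, -7, -6, -5, -4, -3, -2, -1, 0, 1, 2, 4, 5, 6, 7, 8, 9, 10}.

Counting them gives 20 values.

Answer: 20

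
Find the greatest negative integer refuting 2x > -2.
Testing negative integers from -1 downward:
x = -1: LHS = 2·(-1) = -2; -2 > -2 — FAILS  ← closest negative counterexample to 0

Answer: x = -1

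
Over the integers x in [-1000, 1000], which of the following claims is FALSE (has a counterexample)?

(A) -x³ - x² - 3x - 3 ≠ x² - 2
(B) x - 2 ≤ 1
(A) Track d = LHS − RHS over the integers in [-1000, 1000]. Equality would need d = 0, but d changes sign only between consecutive integers, jumping over 0:
x = -1: LHS = -(-1)³ - (-1)² - 3·(-1) - 3 = 0, RHS = (-1)² - 2 = -1; 0 ≠ -1 — holds  (d = 1)
x = 0: LHS = -0³ - 0² - 3·0 - 3 = -3, RHS = 0² - 2 = -2; -3 ≠ -2 — holds  (d = -1)
Away from these crossings d keeps a constant sign, and checking every integer in [-1000, 1000] confirms d ≠ 0 throughout. Hence the two sides are never equal, so the relation holds for every integer in [-1000, 1000].

(B) x = 4: LHS = 4 - 2 = 2; 2 ≤ 1 — FAILS

Only (B) has a counterexample.

Answer: B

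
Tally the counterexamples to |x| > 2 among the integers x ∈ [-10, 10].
Counterexamples in [-10, 10]: {-2, -1, 0, 1, 2}.

Counting them gives 5 values.

Answer: 5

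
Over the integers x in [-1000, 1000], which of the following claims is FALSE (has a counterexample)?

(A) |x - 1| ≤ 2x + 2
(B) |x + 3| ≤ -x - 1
(A) x = -1: LHS = |(-1) - 1| = |-2| = 2, RHS = 2·(-1) + 2 = 0; 2 ≤ 0 — FAILS
(B) x = 0: LHS = |0 + 3| = |3| = 3, RHS = -0 - 1 = -1; 3 ≤ -1 — FAILS

Answer: Both A and B are false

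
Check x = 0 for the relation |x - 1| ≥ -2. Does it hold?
x = 0: LHS = |0 - 1| = |-1| = 1; 1 ≥ -2 — holds

The relation is satisfied at x = 0.

Answer: Yes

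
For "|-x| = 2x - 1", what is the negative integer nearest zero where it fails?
Testing negative integers from -1 downward:
x = -1: LHS = |-(-1)| = |1| = 1, RHS = 2·(-1) - 1 = -3; 1 = -3 — FAILS  ← closest negative counterexample to 0

Answer: x = -1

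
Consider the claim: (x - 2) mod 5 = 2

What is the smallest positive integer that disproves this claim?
Testing positive integers:
x = 1: LHS = (1 - 2) mod 5 = (-1) mod 5 = 4; 4 = 2 — FAILS  ← smallest positive counterexample

Answer: x = 1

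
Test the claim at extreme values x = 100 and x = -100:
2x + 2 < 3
x = 100: LHS = 2·100 + 2 = 202; 202 < 3 — FAILS
x = -100: LHS = 2·(-100) + 2 = -198; -198 < 3 — holds

Answer: Partially: fails for x = 100, holds for x = -100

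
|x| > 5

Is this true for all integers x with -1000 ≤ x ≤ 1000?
The claim fails at x = 0:
x = 0: LHS = |0| = 0; 0 > 5 — FAILS

Because a single integer refutes it, the statement is false.

Answer: False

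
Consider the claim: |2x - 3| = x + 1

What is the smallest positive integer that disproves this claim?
Testing positive integers:
x = 1: LHS = |2·1 - 3| = |-1| = 1, RHS = 1 + 1 = 2; 1 = 2 — FAILS  ← smallest positive counterexample

Answer: x = 1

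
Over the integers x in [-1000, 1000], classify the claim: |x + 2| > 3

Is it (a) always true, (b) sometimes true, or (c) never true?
Holds at x = 2: LHS = |2 + 2| = |4| = 4; 4 > 3 — holds
Fails at x = 0: LHS = |0 + 2| = |2| = 2; 2 > 3 — FAILS
It is satisfied by some integers in the range but not all.

Answer: Sometimes true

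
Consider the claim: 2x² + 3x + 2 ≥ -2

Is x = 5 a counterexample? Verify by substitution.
Substitute x = 5 into the relation:
x = 5: LHS = 2·5² + 3·5 + 2 = 67; 67 ≥ -2 — holds

The relation holds at x = 5, so it is not a counterexample.

Answer: No, x = 5 is not a counterexample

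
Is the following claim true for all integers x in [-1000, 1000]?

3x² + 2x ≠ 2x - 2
Over all integers in [-1000, 1000], LHS − RHS is always positive; it is smallest at x = 0, where it equals 2:
x = 0: LHS = 3·0² + 2·0 = 0, RHS = 2·0 - 2 = -2; 0 ≠ -2 — holds
At the ends of the range:
x = -1000: LHS = 3·(-1000)² + 2·(-1000) = 2998000, RHS = 2·(-1000) - 2 = -2002; 2998000 ≠ -2002 — holds
x = 1000: LHS = 3·1000² + 2·1000 = 3002000, RHS = 2·1000 - 2 = 1998; 3002000 ≠ 1998 — holds
Hence LHS − RHS is never 0, i.e. the two sides are never equal, so the relation holds for every integer in [-1000, 1000].

No counterexample exists.

Answer: True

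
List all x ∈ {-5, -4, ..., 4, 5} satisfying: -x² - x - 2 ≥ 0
Over all integers in [-5, 5], LHS − RHS is largest at x = 0, where it equals -2:
x = 0: LHS = -0² - 0 - 2 = -2; -2 ≥ 0 — FAILS
At the ends of the range:
x = -5: LHS = -(-5)² - (-5) - 2 = -22; -22 ≥ 0 — FAILS
x = 5: LHS = -5² - 5 - 2 = -32; -32 ≥ 0 — FAILS
Hence LHS − RHS is never zero or positive, i.e. LHS < RHS throughout, so the claimed relation (≥) fails for every integer in [-5, 5].

Answer: None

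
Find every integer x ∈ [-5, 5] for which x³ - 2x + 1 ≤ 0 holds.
Holds for: {-5, -4, -3, -2, 1}
Fails for: {-1, 0, 2, 3, 4, 5}

Answer: {-5, -4, -3, -2, 1}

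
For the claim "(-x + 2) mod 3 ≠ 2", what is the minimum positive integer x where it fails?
Testing positive integers:
x = 1: LHS = (-1 + 2) mod 3 = 1 mod 3 = 1; 1 ≠ 2 — holds
x = 2: LHS = (-2 + 2) mod 3 = 0 mod 3 = 0; 0 ≠ 2 — holds
x = 3: LHS = (-3 + 2) mod 3 = (-1) mod 3 = 2; 2 ≠ 2 — FAILS  ← smallest positive counterexample

Answer: x = 3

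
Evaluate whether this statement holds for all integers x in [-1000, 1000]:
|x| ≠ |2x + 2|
The claim fails at x = -2:
x = -2: LHS = |-2| = 2, RHS = |2·(-2) + 2| = |-2| = 2; 2 ≠ 2 — FAILS

Because a single integer refutes it, the statement is false.

Answer: False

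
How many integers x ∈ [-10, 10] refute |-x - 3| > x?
Over all integers in [-10, 10], LHS − RHS is smallest at x = 0, where it equals 3:
x = 0: LHS = |-0 - 3| = |-3| = 3; 3 > 0 — holds
At the ends of the range:
x = -10: LHS = |-(-10) - 3| = |7| = 7; 7 > -10 — holds
x = 10: LHS = |-10 - 3| = |-13| = 13; 13 > 10 — holds
Hence LHS − RHS is never zero or negative, i.e. LHS > RHS throughout, so the relation holds for every integer in [-10, 10].

No counterexample appears in that range.

Answer: 0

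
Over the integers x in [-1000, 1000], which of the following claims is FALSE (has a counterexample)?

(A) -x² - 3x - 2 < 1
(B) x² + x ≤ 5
(A) Over all integers in [-1000, 1000], LHS − RHS is largest at x = -1, where it equals -1:
x = -1: LHS = -(-1)² - 3·(-1) - 2 = 0; 0 < 1 — holds
At the ends of the range:
x = -1000: LHS = -(-1000)² - 3·(-1000) - 2 = -997002; -997002 < 1 — holds
x = 1000: LHS = -1000² - 3·1000 - 2 = -1003002; -1003002 < 1 — holds
Hence LHS − RHS is never zero or positive, i.e. LHS < RHS throughout, so the relation holds for every integer in [-1000, 1000].

(B) x = 2: LHS = 2² + 2 = 6; 6 ≤ 5 — FAILS

Only (B) has a counterexample.

Answer: B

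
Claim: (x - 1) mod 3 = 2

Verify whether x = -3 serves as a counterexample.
Substitute x = -3 into the relation:
x = -3: LHS = ((-3) - 1) mod 3 = (-4) mod 3 = 2; 2 = 2 — holds

The claim holds here, so x = -3 is not a counterexample. (A counterexample exists elsewhere, e.g. x = 1.)

Answer: No, x = -3 is not a counterexample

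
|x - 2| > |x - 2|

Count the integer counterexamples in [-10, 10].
Counterexamples in [-10, 10]: {-10, -9, -8, -7, -6, -5, -4, -3, -2, -1, 0, 1, 2, 3, 4, 5, 6, 7, 8, 9, 10}.

Counting them gives 21 values.

Answer: 21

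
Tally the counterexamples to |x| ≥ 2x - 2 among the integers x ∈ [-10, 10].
Counterexamples in [-10, 10]: {3, 4, 5, 6, 7, 8, 9, 10}.

Counting them gives 8 values.

Answer: 8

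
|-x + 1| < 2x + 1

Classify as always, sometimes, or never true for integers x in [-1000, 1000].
Holds at x = 1: LHS = |-1 + 1| = |0| = 0, RHS = 2·1 + 1 = 3; 0 < 3 — holds
Fails at x = 0: LHS = |-0 + 1| = |1| = 1, RHS = 2·0 + 1 = 1; 1 < 1 — FAILS
It is satisfied by some integers in the range but not all.

Answer: Sometimes true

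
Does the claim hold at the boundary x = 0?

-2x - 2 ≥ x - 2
x = 0: LHS = -2·0 - 2 = -2, RHS = 0 - 2 = -2; -2 ≥ -2 — holds

The relation is satisfied at x = 0.

Answer: Yes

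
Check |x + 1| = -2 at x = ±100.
x = 100: LHS = |100 + 1| = |101| = 101; 101 = -2 — FAILS
x = -100: LHS = |(-100) + 1| = |-99| = 99; 99 = -2 — FAILS

Answer: No, fails for both x = 100 and x = -100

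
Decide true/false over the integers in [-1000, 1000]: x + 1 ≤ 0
The claim fails at x = 0:
x = 0: LHS = 0 + 1 = 1; 1 ≤ 0 — FAILS

Because a single integer refutes it, the statement is false.

Answer: False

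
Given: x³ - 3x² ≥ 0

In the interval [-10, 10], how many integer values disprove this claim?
Counterexamples in [-10, 10]: {-10, -9, -8, -7, -6, -5, -4, -3, -2, -1, 1, 2}.

Counting them gives 12 values.

Answer: 12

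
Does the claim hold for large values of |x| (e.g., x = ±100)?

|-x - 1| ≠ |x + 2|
x = 100: LHS = |-100 - 1| = |-101| = 101, RHS = |100 + 2| = |102| = 102; 101 ≠ 102 — holds
x = -100: LHS = |-(-100) - 1| = |99| = 99, RHS = |(-100) + 2| = |-98| = 98; 99 ≠ 98 — holds

Answer: Yes, holds for both x = 100 and x = -100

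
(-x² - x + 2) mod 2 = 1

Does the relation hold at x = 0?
x = 0: LHS = (-0² - 0 + 2) mod 2 = 2 mod 2 = 0; 0 = 1 — FAILS

The relation fails at x = 0, so x = 0 is a counterexample.

Answer: No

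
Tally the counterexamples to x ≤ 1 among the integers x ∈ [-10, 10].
Counterexamples in [-10, 10]: {2, 3, 4, 5, 6, 7, 8, 9, 10}.

Counting them gives 9 values.

Answer: 9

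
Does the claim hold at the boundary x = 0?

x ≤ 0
x = 0: 0 ≤ 0 — holds

The relation is satisfied at x = 0.

Answer: Yes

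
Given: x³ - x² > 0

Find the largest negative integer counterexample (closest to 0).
Testing negative integers from -1 downward:
x = -1: LHS = (-1)³ - (-1)² = -2; -2 > 0 — FAILS  ← closest negative counterexample to 0

Answer: x = -1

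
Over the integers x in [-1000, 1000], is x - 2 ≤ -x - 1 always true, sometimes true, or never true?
Holds at x = 0: LHS = 0 - 2 = -2, RHS = -0 - 1 = -1; -2 ≤ -1 — holds
Fails at x = 1: LHS = 1 - 2 = -1, RHS = -1 - 1 = -2; -1 ≤ -2 — FAILS
It is satisfied by some integers in the range but not all.

Answer: Sometimes true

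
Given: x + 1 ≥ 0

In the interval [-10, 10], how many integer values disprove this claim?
Counterexamples in [-10, 10]: {-10, -9, -8, -7, -6, -5, -4, -3, -2}.

Counting them gives 9 values.

Answer: 9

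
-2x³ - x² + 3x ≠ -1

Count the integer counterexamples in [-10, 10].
Track d = LHS − RHS over the integers in [-10, 10]. Equality would need d = 0, but d changes sign only between consecutive integers, jumping over 0:
x = -2: LHS = -2·(-2)³ - (-2)² + 3·(-2) = 6; 6 ≠ -1 — holds  (d = 7)
x = -1: LHS = -2·(-1)³ - (-1)² + 3·(-1) = -2; -2 ≠ -1 — holds  (d = -1)
x = -1: LHS = -2·(-1)³ - (-1)² + 3·(-1) = -2; -2 ≠ -1 — holds  (d = -1)
x = 0: LHS = -2·0³ - 0² + 3·0 = 0; 0 ≠ -1 — holds  (d = 1)
x = 1: LHS = -2·1³ - 1² + 3·1 = 0; 0 ≠ -1 — holds  (d = 1)
x = 2: LHS = -2·2³ - 2² + 3·2 = -14; -14 ≠ -1 — holds  (d = -13)
Away from these crossings d keeps a constant sign, and checking every integer in [-10, 10] confirms d ≠ 0 throughout. Hence the two sides are never equal, so the relation holds for every integer in [-10, 10].

No counterexample appears in that range.

Answer: 0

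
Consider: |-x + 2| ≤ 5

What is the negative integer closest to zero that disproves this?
Testing negative integers from -1 downward:
x = -1: LHS = |-(-1) + 2| = |3| = 3; 3 ≤ 5 — holds
x = -2: LHS = |-(-2) + 2| = |4| = 4; 4 ≤ 5 — holds
x = -3: LHS = |-(-3) + 2| = |5| = 5; 5 ≤ 5 — holds
x = -4: LHS = |-(-4) + 2| = |6| = 6; 6 ≤ 5 — FAILS  ← closest negative counterexample to 0

Answer: x = -4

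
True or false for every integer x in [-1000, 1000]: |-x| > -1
An absolute value is never negative, so the left side is ≥ 0 for every x, while the right side is -1. Tightest case in [-1000, 1000] is x = 0:
x = 0: LHS = |-0| = |0| = 0; 0 > -1 — holds
Hence LHS − RHS is never zero or negative, i.e. LHS > RHS throughout, so the relation holds for every integer in [-1000, 1000].

No counterexample exists.

Answer: True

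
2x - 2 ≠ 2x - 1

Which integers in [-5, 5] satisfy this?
Over all integers in [-5, 5], LHS − RHS is always negative; it is closest to 0 at x = 0, where it equals -1:
x = 0: LHS = 2·0 - 2 = -2, RHS = 2·0 - 1 = -1; -2 ≠ -1 — holds
At the ends of the range:
x = -5: LHS = 2·(-5) - 2 = -12, RHS = 2·(-5) - 1 = -11; -12 ≠ -11 — holds
x = 5: LHS = 2·5 - 2 = 8, RHS = 2·5 - 1 = 9; 8 ≠ 9 — holds
Hence LHS − RHS is never 0, i.e. the two sides are never equal, so the relation holds for every integer in [-5, 5].

Answer: All integers in [-5, 5]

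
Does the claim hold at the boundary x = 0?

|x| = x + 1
x = 0: LHS = |0| = 0, RHS = 0 + 1 = 1; 0 = 1 — FAILS

The relation fails at x = 0, so x = 0 is a counterexample.

Answer: No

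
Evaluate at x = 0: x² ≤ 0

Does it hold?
x = 0: LHS = 0² = 0; 0 ≤ 0 — holds

The relation is satisfied at x = 0.

Answer: Yes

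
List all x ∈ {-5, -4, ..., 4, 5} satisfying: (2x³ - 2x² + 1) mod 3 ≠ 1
Holds for: {-4, -1, 2, 5}
Fails for: {-5, -3, -2, 0, 1, 3, 4}

Answer: {-4, -1, 2, 5}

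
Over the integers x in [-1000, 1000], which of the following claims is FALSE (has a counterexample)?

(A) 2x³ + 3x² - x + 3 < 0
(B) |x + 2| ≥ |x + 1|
(A) x = 0: LHS = 2·0³ + 3·0² - 0 + 3 = 3; 3 < 0 — FAILS
(B) x = -2: LHS = |(-2) + 2| = |0| = 0, RHS = |(-2) + 1| = |-1| = 1; 0 ≥ 1 — FAILS

Answer: Both A and B are false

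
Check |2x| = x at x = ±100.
x = 100: LHS = |2·100| = |200| = 200; 200 = 100 — FAILS
x = -100: LHS = |2·(-100)| = |-200| = 200; 200 = -100 — FAILS

Answer: No, fails for both x = 100 and x = -100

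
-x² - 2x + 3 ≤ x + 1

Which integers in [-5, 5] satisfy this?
Holds for: {-5, -4, 1, 2, 3, 4, 5}
Fails for: {-3, -2, -1, 0}

Answer: {-5, -4, 1, 2, 3, 4, 5}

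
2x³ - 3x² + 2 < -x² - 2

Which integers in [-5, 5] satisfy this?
Holds for: {-5, -4, -3, -2}
Fails for: {-1, 0, 1, 2, 3, 4, 5}

Answer: {-5, -4, -3, -2}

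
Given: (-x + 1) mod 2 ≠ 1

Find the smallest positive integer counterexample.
Testing positive integers:
x = 1: LHS = (-1 + 1) mod 2 = 0 mod 2 = 0; 0 ≠ 1 — holds
x = 2: LHS = (-2 + 1) mod 2 = (-1) mod 2 = 1; 1 ≠ 1 — FAILS  ← smallest positive counterexample

Answer: x = 2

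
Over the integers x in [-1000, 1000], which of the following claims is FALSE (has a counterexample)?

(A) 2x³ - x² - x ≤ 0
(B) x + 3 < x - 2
(A) x = 2: LHS = 2·2³ - 2² - 2 = 10; 10 ≤ 0 — FAILS
(B) x = 0: LHS = 0 + 3 = 3, RHS = 0 - 2 = -2; 3 < -2 — FAILS

Answer: Both A and B are false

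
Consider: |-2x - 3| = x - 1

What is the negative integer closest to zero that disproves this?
Testing negative integers from -1 downward:
x = -1: LHS = |-2·(-1) - 3| = |-1| = 1, RHS = (-1) - 1 = -2; 1 = -2 — FAILS  ← closest negative counterexample to 0

Answer: x = -1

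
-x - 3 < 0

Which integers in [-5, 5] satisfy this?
Holds for: {-2, -1, 0, 1, 2, 3, 4, 5}
Fails for: {-5, -4, -3}

Answer: {-2, -1, 0, 1, 2, 3, 4, 5}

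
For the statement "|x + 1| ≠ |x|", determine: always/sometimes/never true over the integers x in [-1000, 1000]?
Track d = LHS − RHS over the integers in [-1000, 1000]. Equality would need d = 0, but d changes sign only between consecutive integers, jumping over 0:
x = -1: LHS = |(-1) + 1| = |0| = 0, RHS = |-1| = 1; 0 ≠ 1 — holds  (d = -1)
x = 0: LHS = |0 + 1| = |1| = 1, RHS = |0| = 0; 1 ≠ 0 — holds  (d = 1)
Away from these crossings d keeps a constant sign, and checking every integer in [-1000, 1000] confirms d ≠ 0 throughout. Hence the two sides are never equal, so the relation holds for every integer in [-1000, 1000].

No counterexample exists.

Answer: Always true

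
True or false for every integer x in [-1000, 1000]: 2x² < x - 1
The claim fails at x = 0:
x = 0: LHS = 2·0² = 0, RHS = 0 - 1 = -1; 0 < -1 — FAILS

Because a single integer refutes it, the statement is false.

Answer: False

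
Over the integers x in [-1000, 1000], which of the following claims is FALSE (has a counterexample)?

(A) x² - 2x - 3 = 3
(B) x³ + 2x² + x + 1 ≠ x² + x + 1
(A) x = 0: LHS = 0² - 2·0 - 3 = -3; -3 = 3 — FAILS
(B) x = 0: LHS = 0³ + 2·0² + 0 + 1 = 1, RHS = 0² + 0 + 1 = 1; 1 ≠ 1 — FAILS

Answer: Both A and B are false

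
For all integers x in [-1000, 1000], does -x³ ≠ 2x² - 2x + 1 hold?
Track d = LHS − RHS over the integers in [-1000, 1000]. Equality would need d = 0, but d changes sign only between consecutive integers, jumping over 0:
x = -3: LHS = -(-3)³ = 27, RHS = 2·(-3)² - 2·(-3) + 1 = 25; 27 ≠ 25 — holds  (d = 2)
x = -2: LHS = -(-2)³ = 8, RHS = 2·(-2)² - 2·(-2) + 1 = 13; 8 ≠ 13 — holds  (d = -5)
Away from these crossings d keeps a constant sign, and checking every integer in [-1000, 1000] confirms d ≠ 0 throughout. Hence the two sides are never equal, so the relation holds for every integer in [-1000, 1000].

No counterexample exists.

Answer: True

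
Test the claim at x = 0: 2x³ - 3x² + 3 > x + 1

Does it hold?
x = 0: LHS = 2·0³ - 3·0² + 3 = 3, RHS = 0 + 1 = 1; 3 > 1 — holds

The relation is satisfied at x = 0.

Answer: Yes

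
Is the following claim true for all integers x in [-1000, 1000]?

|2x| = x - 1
The claim fails at x = 0:
x = 0: LHS = |2·0| = |0| = 0, RHS = 0 - 1 = -1; 0 = -1 — FAILS

Because a single integer refutes it, the statement is false.

Answer: False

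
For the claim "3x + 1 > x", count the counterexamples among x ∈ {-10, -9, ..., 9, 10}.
Counterexamples in [-10, 10]: {-10, -9, -8, -7, -6, -5, -4, -3, -2, -1}.

Counting them gives 10 values.

Answer: 10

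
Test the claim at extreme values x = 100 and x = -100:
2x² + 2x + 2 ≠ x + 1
x = 100: LHS = 2·100² + 2·100 + 2 = 20202, RHS = 100 + 1 = 101; 20202 ≠ 101 — holds
x = -100: LHS = 2·(-100)² + 2·(-100) + 2 = 19802, RHS = (-100) + 1 = -99; 19802 ≠ -99 — holds

Answer: Yes, holds for both x = 100 and x = -100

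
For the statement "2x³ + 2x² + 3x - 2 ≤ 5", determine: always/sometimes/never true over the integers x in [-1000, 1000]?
Holds at x = 0: LHS = 2·0³ + 2·0² + 3·0 - 2 = -2; -2 ≤ 5 — holds
Fails at x = 2: LHS = 2·2³ + 2·2² + 3·2 - 2 = 28; 28 ≤ 5 — FAILS
It is satisfied by some integers in the range but not all.

Answer: Sometimes true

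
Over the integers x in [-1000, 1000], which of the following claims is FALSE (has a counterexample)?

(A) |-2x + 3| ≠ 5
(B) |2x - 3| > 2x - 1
(A) x = -1: LHS = |-2·(-1) + 3| = |5| = 5; 5 ≠ 5 — FAILS
(B) x = 1: LHS = |2·1 - 3| = |-1| = 1, RHS = 2·1 - 1 = 1; 1 > 1 — FAILS

Answer: Both A and B are false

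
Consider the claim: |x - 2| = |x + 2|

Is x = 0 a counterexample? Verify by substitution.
Substitute x = 0 into the relation:
x = 0: LHS = |0 - 2| = |-2| = 2, RHS = |0 + 2| = |2| = 2; 2 = 2 — holds

The claim holds here, so x = 0 is not a counterexample. (A counterexample exists elsewhere, e.g. x = 1.)

Answer: No, x = 0 is not a counterexample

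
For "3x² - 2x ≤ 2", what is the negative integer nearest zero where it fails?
Testing negative integers from -1 downward:
x = -1: LHS = 3·(-1)² - 2·(-1) = 5; 5 ≤ 2 — FAILS  ← closest negative counterexample to 0

Answer: x = -1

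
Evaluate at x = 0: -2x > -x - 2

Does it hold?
x = 0: LHS = -2·0 = 0, RHS = -0 - 2 = -2; 0 > -2 — holds

The relation is satisfied at x = 0.

Answer: Yes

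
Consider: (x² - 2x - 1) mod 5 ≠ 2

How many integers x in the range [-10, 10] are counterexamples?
Counterexamples in [-10, 10]: {-7, -6, -2, -1, 3, 4, 8, 9}.

Counting them gives 8 values.

Answer: 8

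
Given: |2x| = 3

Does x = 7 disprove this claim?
Substitute x = 7 into the relation:
x = 7: LHS = |2·7| = |14| = 14; 14 = 3 — FAILS

Since the claim fails at x = 7, this value is a counterexample.

Answer: Yes, x = 7 is a counterexample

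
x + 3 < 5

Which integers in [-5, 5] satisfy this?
Holds for: {-5, -4, -3, -2, -1, 0, 1}
Fails for: {2, 3, 4, 5}

Answer: {-5, -4, -3, -2, -1, 0, 1}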